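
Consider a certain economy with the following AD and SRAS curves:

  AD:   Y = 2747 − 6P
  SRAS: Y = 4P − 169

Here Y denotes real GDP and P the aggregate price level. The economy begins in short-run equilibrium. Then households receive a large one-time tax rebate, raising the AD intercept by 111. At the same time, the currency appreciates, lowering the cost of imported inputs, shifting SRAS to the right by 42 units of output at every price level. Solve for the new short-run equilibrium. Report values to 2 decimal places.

P = 298.50, Y = 1067.00

After both shocks: AD is Y = 2858 − 6P and SRAS is Y = 4P − 127.
Setting them equal: 2985 = 10P, so P = 298.50.
Substituting into AD, Y = 1067.00.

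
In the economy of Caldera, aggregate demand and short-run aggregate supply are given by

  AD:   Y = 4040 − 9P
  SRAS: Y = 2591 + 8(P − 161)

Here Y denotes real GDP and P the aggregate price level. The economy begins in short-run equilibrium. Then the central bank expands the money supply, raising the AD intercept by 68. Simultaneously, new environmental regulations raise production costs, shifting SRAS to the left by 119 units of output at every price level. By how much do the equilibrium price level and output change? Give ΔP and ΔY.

After both shocks: AD is Y = 4108 − 9P and SRAS is Y = 1184 + 8P.
Setting them equal: 2924 = 17P, so P = 172.
Y = 4108 − 9·172 = 2560.
Initially P = 161, Y = 2591, so ΔP = +11 and ΔY = -31.

ΔP = +11, ΔY = -31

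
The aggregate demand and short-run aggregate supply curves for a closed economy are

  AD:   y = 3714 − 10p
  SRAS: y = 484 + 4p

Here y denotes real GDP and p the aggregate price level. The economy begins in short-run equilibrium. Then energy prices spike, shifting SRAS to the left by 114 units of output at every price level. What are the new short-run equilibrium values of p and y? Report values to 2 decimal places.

p = 238.86, y = 1325.43

This is a negative supply shock: SRAS shifts left.
New SRAS: y = 370 + 4p.
Set AD = SRAS: 3714 − 10p = 370 + 4p, so 3344 = 14p and p = 238.86.
Substituting into AD, y = 1325.43.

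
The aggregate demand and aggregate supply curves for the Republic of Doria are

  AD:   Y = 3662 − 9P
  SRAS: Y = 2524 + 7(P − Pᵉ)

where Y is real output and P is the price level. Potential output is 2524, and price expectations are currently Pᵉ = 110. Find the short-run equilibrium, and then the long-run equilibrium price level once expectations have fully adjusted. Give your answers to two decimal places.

Short run: P = 119.25, Y = 2588.75. Long run: P = 126.44.

Short run: with Pᵉ = 110, SRAS is Y = 1754 + 7P. Setting AD = SRAS gives 1908 = 16P, so P = 119.25 and Y = 3662 − 9P = 2588.75.
Output 2588.75 is above potential 2524, so over time expected prices rise and SRAS shifts left until Y returns to 2524.
Long run: Y = 2524 on the AD curve gives 2524 = 3662 − 9P, so P = 126.44.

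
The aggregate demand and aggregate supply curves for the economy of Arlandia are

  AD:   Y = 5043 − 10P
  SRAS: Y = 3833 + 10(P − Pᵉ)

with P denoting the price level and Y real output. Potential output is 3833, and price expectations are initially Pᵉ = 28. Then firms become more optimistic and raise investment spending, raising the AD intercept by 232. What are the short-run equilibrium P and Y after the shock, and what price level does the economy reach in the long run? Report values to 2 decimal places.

AD shifts right: new AD is Y = 5275 − 10P. With Pᵉ = 28, SRAS is Y = 3553 + 10P.
Short run: 5275 − 10P = 3553 + 10P gives 1722 = 20P, so P = 86.10 and Y = 5275 − 10P = 4414.00.
Y = 4414.00 is above potential 3833; expectations adjust and SRAS shifts left until Y = 3833.
Long run: on the new AD curve, 3833 = 5275 − 10P gives P = 144.20.

Short run: P = 86.10, Y = 4414.00. Long run: P = 144.20.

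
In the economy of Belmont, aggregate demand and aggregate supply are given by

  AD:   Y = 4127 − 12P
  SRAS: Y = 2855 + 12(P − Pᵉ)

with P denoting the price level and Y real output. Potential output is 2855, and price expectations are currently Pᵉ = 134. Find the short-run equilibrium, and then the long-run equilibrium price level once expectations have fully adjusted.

Short run: P = 120, Y = 2687. Long run: P = 106.

Short run: with Pᵉ = 134, SRAS is Y = 1247 + 12P. Setting AD = SRAS gives 2880 = 24P, so P = 120 and Y = 4127 − 12·120 = 2687.
Output 2687 is below potential 2855, so over time expected prices fall and SRAS shifts right until Y returns to 2855.
Long run: Y = 2855 on the AD curve gives 2855 = 4127 − 12P, so P = 106.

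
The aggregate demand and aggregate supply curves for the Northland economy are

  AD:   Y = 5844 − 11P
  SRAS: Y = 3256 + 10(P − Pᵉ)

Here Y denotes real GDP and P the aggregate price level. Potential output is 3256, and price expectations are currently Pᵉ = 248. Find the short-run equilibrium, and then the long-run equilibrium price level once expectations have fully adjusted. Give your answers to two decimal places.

Short run: P = 241.33, Y = 3189.33. Long run: P = 235.27.

Short run: with Pᵉ = 248, SRAS is Y = 776 + 10P. Setting AD = SRAS gives 5068 = 21P, so P = 241.33 and Y = 5844 − 11P = 3189.33.
Output 3189.33 is below potential 3256, so over time expected prices fall and SRAS shifts right until Y returns to 3256.
Long run: Y = 3256 on the AD curve gives 3256 = 5844 − 11P, so P = 235.27.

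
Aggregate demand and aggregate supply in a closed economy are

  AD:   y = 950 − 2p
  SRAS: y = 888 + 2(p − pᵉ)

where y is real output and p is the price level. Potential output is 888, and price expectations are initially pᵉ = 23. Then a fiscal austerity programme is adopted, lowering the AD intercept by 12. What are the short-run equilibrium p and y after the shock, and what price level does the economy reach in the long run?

Short run: p = 24, y = 890. Long run: p = 25.

AD shifts left: new AD is y = 938 − 2p. With pᵉ = 23, SRAS is y = 842 + 2p.
Short run: 938 − 2p = 842 + 2p gives 96 = 4p, so p = 24 and y = 938 − 2·24 = 890.
y = 890 is above potential 888; expectations adjust and SRAS shifts left until y = 888.
Long run: on the new AD curve, 888 = 938 − 2p gives p = 25.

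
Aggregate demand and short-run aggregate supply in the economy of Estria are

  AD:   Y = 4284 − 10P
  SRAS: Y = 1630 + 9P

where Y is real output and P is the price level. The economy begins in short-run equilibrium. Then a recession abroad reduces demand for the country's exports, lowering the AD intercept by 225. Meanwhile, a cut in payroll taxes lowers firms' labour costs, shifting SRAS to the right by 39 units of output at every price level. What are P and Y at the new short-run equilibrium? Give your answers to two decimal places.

P = 125.79, Y = 2801.11

After both shocks: AD is Y = 4059 − 10P and SRAS is Y = 1669 + 9P.
Setting them equal: 2390 = 19P, so P = 125.79.
Substituting into AD, Y = 2801.11.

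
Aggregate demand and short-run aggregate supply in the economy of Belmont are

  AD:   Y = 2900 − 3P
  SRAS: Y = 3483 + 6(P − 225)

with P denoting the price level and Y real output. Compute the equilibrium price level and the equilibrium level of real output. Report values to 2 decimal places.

P = 85.22, Y = 2644.33

Write SRAS as Y = 3483 + 6P − 1350 = 2133 + 6P.
Set AD = SRAS: 2900 − 3P = 2133 + 6P, so 767 = 9P and P = 85.22.
Substituting into AD, Y = 2900 − 3P = 2644.33.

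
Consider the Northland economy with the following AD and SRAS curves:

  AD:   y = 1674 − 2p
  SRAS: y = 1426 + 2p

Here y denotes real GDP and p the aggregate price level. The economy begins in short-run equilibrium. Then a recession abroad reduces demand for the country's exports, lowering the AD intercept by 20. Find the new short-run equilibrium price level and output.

p = 57, y = 1540

This is a negative demand shock: AD shifts left.
New AD: y = 1654 − 2p.
Set AD = SRAS: 1654 − 2p = 1426 + 2p, so 228 = 4p and p = 57.
y = 1654 − 2·57 = 1540.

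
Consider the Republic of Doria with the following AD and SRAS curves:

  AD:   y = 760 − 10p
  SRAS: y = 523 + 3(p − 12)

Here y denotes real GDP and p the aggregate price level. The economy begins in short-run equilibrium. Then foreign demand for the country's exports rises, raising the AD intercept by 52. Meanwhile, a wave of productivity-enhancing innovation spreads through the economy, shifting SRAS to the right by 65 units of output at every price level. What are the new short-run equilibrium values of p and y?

p = 20, y = 612

After both shocks: AD is y = 812 − 10p and SRAS is y = 552 + 3p.
Setting them equal: 260 = 13p, so p = 20.
y = 812 − 10·20 = 612.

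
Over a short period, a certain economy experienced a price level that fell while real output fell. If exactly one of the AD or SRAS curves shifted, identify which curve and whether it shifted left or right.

AD shifted left

P fell and Y fell. An AD shift moves P and Y in the same direction; an SRAS shift moves them in opposite directions.
Here P and Y moved in the same direction, so the AD curve shifted.
Since Y fell, AD shifted left.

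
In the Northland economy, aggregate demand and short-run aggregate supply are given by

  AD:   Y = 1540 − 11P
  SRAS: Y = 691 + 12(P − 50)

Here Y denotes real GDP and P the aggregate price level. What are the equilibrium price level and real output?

Write SRAS as Y = 691 + 12P − 600 = 91 + 12P.
Set AD = SRAS: 1540 − 11P = 91 + 12P, so 1449 = 23P and P = 63.
Then Y = 1540 − 11·63 = 847.

P = 63, Y = 847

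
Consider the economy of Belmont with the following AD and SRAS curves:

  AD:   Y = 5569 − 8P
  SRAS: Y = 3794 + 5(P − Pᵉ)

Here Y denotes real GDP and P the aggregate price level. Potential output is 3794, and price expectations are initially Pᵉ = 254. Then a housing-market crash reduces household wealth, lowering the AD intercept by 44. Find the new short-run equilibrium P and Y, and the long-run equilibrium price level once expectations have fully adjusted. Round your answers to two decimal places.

AD shifts left: new AD is Y = 5525 − 8P. With Pᵉ = 254, SRAS is Y = 2524 + 5P.
Short run: 5525 − 8P = 2524 + 5P gives 3001 = 13P, so P = 230.85 and Y = 5525 − 8P = 3678.23.
Y = 3678.23 is below potential 3794; expectations adjust and SRAS shifts right until Y = 3794.
Long run: on the new AD curve, 3794 = 5525 − 8P gives P = 216.38.

Short run: P = 230.85, Y = 3678.23. Long run: P = 216.38.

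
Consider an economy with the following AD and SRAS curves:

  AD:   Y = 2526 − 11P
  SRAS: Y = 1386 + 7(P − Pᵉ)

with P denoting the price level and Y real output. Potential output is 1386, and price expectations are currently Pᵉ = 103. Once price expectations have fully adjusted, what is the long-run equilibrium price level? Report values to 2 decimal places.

Long-run P = 103.64

Short run: with Pᵉ = 103, SRAS is Y = 665 + 7P. Setting AD = SRAS gives 1861 = 18P, so P = 103.39 and Y = 2526 − 11P = 1388.72.
Output 1388.72 is above potential 1386, so over time expected prices rise and SRAS shifts left until Y returns to 1386.
Long run: Y = 1386 on the AD curve gives 1386 = 2526 − 11P, so P = 103.64.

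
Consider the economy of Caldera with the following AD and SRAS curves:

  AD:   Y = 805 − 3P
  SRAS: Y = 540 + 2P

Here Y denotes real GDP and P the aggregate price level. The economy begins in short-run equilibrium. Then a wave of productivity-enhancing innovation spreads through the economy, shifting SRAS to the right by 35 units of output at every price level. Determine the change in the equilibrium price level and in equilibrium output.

ΔP = -7, ΔY = +21

This is a positive supply shock: SRAS shifts right.
New SRAS: Y = 575 + 2P.
Set AD = SRAS: 805 − 3P = 575 + 2P, so 230 = 5P and P = 46.
Y = 805 − 3·46 = 667.
Initially P = 53, Y = 646, so ΔP = -7 and ΔY = +21.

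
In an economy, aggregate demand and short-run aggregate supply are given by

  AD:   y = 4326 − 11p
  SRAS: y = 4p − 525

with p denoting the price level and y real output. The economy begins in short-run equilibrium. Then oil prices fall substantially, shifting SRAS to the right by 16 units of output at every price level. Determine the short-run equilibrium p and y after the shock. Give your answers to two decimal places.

This is a positive supply shock: SRAS shifts right.
New SRAS: y = 4p − 509.
Set AD = SRAS: 4326 − 11p = 4p − 509, so 4835 = 15p and p = 322.33.
Substituting into AD, y = 780.33.

p = 322.33, y = 780.33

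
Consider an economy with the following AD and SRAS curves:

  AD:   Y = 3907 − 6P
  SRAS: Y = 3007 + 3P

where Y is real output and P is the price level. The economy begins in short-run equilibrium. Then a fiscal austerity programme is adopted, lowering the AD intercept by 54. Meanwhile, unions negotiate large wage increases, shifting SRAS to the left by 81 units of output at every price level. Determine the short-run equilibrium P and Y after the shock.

P = 103, Y = 3235

After both shocks: AD is Y = 3853 − 6P and SRAS is Y = 2926 + 3P.
Setting them equal: 927 = 9P, so P = 103.
Y = 3853 − 6·103 = 3235.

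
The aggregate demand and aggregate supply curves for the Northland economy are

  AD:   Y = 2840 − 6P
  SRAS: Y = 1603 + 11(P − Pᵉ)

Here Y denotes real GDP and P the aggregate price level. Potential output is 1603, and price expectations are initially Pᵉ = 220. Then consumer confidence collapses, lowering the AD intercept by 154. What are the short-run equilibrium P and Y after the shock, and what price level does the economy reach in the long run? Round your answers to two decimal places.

Short run: P = 206.06, Y = 1449.65. Long run: P = 180.50.

AD shifts left: new AD is Y = 2686 − 6P. With Pᵉ = 220, SRAS is Y = 11P − 817.
Short run: 2686 − 6P = 11P − 817 gives 3503 = 17P, so P = 206.06 and Y = 2686 − 6P = 1449.65.
Y = 1449.65 is below potential 1603; expectations adjust and SRAS shifts right until Y = 1603.
Long run: on the new AD curve, 1603 = 2686 − 6P gives P = 180.50.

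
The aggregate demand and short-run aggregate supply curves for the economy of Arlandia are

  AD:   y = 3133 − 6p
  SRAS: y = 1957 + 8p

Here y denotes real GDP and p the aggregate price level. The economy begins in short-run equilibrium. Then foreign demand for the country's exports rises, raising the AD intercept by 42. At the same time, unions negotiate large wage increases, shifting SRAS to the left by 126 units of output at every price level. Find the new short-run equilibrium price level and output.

p = 96, y = 2599

After both shocks: AD is y = 3175 − 6p and SRAS is y = 1831 + 8p.
Setting them equal: 1344 = 14p, so p = 96.
y = 3175 − 6·96 = 2599.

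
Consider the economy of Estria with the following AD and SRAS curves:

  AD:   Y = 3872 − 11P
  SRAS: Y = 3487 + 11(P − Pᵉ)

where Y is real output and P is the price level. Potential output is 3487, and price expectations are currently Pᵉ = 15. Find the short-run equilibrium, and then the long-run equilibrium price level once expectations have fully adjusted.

Short run: P = 25, Y = 3597. Long run: P = 35.

Short run: with Pᵉ = 15, SRAS is Y = 3322 + 11P. Setting AD = SRAS gives 550 = 22P, so P = 25 and Y = 3872 − 11·25 = 3597.
Output 3597 is above potential 3487, so over time expected prices rise and SRAS shifts left until Y returns to 3487.
Long run: Y = 3487 on the AD curve gives 3487 = 3872 − 11P, so P = 35.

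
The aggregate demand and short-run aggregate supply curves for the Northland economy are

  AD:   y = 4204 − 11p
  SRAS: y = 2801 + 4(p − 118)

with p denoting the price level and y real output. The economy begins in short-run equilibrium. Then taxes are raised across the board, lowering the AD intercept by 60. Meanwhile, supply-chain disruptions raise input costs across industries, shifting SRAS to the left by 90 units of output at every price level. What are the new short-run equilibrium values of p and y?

p = 127, y = 2747

After both shocks: AD is y = 4144 − 11p and SRAS is y = 2239 + 4p.
Setting them equal: 1905 = 15p, so p = 127.
y = 4144 − 11·127 = 2747.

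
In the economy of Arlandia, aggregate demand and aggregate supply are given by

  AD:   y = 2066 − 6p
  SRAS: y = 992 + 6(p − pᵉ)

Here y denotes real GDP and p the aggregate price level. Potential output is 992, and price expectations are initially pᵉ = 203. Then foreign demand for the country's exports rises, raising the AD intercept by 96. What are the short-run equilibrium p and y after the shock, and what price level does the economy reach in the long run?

Short run: p = 199, y = 968. Long run: p = 195.

AD shifts right: new AD is y = 2162 − 6p. With pᵉ = 203, SRAS is y = 6p − 226.
Short run: 2162 − 6p = 6p − 226 gives 2388 = 12p, so p = 199 and y = 2162 − 6·199 = 968.
y = 968 is below potential 992; expectations adjust and SRAS shifts right until y = 992.
Long run: on the new AD curve, 992 = 2162 − 6p gives p = 195.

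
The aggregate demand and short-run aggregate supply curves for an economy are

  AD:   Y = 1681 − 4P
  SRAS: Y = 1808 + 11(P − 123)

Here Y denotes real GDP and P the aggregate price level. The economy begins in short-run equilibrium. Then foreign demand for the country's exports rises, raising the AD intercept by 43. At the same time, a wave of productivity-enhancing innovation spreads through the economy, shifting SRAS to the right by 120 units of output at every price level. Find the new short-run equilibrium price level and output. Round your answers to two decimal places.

P = 76.60, Y = 1417.60

After both shocks: AD is Y = 1724 − 4P and SRAS is Y = 575 + 11P.
Setting them equal: 1149 = 15P, so P = 76.60.
Substituting into AD, Y = 1417.60.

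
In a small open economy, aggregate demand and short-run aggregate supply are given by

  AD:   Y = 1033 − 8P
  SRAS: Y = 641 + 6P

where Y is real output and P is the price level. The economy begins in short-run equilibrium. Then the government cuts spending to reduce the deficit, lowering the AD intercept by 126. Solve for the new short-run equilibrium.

This is a negative demand shock: AD shifts left.
New AD: Y = 907 − 8P.
Set AD = SRAS: 907 − 8P = 641 + 6P, so 266 = 14P and P = 19.
Y = 907 − 8·19 = 755.

P = 19, Y = 755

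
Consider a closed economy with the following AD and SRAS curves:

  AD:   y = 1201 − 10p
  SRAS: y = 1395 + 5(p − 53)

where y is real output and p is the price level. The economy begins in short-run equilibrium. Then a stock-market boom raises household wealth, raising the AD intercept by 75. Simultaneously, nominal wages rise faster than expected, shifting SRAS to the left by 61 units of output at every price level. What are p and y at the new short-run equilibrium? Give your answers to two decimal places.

After both shocks: AD is y = 1276 − 10p and SRAS is y = 1069 + 5p.
Setting them equal: 207 = 15p, so p = 13.80.
Substituting into AD, y = 1138.00.

p = 13.80, y = 1138.00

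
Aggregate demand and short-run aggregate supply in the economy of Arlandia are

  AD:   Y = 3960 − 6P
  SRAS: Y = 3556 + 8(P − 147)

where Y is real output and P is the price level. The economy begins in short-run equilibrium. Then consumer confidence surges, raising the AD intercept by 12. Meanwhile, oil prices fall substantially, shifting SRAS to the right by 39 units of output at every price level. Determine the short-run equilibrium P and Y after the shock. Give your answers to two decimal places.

After both shocks: AD is Y = 3972 − 6P and SRAS is Y = 2419 + 8P.
Setting them equal: 1553 = 14P, so P = 110.93.
Substituting into AD, Y = 3306.43.

P = 110.93, Y = 3306.43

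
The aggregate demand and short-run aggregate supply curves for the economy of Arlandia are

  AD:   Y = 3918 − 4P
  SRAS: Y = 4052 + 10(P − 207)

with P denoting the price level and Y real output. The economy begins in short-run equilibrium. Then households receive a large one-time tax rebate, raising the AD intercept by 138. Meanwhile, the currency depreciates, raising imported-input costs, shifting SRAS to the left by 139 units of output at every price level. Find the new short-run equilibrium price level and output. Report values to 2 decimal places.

After both shocks: AD is Y = 4056 − 4P and SRAS is Y = 1843 + 10P.
Setting them equal: 2213 = 14P, so P = 158.07.
Substituting into AD, Y = 3423.71.

P = 158.07, Y = 3423.71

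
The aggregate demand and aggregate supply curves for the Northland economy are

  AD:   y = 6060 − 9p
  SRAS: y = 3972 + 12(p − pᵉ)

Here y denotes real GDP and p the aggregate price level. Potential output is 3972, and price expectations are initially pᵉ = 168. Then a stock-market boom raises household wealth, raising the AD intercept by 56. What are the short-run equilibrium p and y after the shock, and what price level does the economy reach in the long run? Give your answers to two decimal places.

Short run: p = 198.10, y = 4333.14. Long run: p = 238.22.

AD shifts right: new AD is y = 6116 − 9p. With pᵉ = 168, SRAS is y = 1956 + 12p.
Short run: 6116 − 9p = 1956 + 12p gives 4160 = 21p, so p = 198.10 and y = 6116 − 9p = 4333.14.
y = 4333.14 is above potential 3972; expectations adjust and SRAS shifts left until y = 3972.
Long run: on the new AD curve, 3972 = 6116 − 9p gives p = 238.22.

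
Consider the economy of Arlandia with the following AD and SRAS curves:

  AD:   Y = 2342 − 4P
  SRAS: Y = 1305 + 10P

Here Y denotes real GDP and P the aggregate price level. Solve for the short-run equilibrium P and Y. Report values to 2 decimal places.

Set AD = SRAS: 2342 − 4P = 1305 + 10P, so 1037 = 14P and P = 74.07.
Substituting into AD, Y = 2342 − 4P = 2045.71.

P = 74.07, Y = 2045.71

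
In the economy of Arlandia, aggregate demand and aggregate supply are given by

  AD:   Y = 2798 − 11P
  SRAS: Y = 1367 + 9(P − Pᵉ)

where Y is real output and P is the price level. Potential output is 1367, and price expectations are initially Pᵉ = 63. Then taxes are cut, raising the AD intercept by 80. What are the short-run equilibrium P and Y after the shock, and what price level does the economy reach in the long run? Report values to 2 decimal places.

AD shifts right: new AD is Y = 2878 − 11P. With Pᵉ = 63, SRAS is Y = 800 + 9P.
Short run: 2878 − 11P = 800 + 9P gives 2078 = 20P, so P = 103.90 and Y = 2878 − 11P = 1735.10.
Y = 1735.10 is above potential 1367; expectations adjust and SRAS shifts left until Y = 1367.
Long run: on the new AD curve, 1367 = 2878 − 11P gives P = 137.36.

Short run: P = 103.90, Y = 1735.10. Long run: P = 137.36.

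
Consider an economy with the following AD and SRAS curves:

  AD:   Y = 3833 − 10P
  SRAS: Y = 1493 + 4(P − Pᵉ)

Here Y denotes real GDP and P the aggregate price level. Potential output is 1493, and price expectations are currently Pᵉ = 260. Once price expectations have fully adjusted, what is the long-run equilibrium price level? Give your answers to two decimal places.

Short run: with Pᵉ = 260, SRAS is Y = 453 + 4P. Setting AD = SRAS gives 3380 = 14P, so P = 241.43 and Y = 3833 − 10P = 1418.71.
Output 1418.71 is below potential 1493, so over time expected prices fall and SRAS shifts right until Y returns to 1493.
Long run: Y = 1493 on the AD curve gives 1493 = 3833 − 10P, so P = 234.00.

Long-run P = 234.00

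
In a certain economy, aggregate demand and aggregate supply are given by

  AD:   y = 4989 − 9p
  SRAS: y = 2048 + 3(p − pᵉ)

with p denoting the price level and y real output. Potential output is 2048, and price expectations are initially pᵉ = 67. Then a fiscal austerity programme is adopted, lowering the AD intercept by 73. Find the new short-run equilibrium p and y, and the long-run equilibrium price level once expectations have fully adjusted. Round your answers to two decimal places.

AD shifts left: new AD is y = 4916 − 9p. With pᵉ = 67, SRAS is y = 1847 + 3p.
Short run: 4916 − 9p = 1847 + 3p gives 3069 = 12p, so p = 255.75 and y = 4916 − 9p = 2614.25.
y = 2614.25 is above potential 2048; expectations adjust and SRAS shifts left until y = 2048.
Long run: on the new AD curve, 2048 = 4916 − 9p gives p = 318.67.

Short run: p = 255.75, y = 2614.25. Long run: p = 318.67.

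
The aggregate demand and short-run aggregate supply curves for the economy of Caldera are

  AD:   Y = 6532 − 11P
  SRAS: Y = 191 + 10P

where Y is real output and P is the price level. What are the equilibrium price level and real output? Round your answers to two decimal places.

P = 301.95, Y = 3210.52

Set AD = SRAS: 6532 − 11P = 191 + 10P, so 6341 = 21P and P = 301.95.
Substituting into AD, Y = 6532 − 11P = 3210.52.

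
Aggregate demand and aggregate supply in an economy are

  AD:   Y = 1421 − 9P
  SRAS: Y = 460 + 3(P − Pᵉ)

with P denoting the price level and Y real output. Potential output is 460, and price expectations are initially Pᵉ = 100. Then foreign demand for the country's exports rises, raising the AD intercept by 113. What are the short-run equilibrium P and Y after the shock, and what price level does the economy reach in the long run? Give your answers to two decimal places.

Short run: P = 114.50, Y = 503.50. Long run: P = 119.33.

AD shifts right: new AD is Y = 1534 − 9P. With Pᵉ = 100, SRAS is Y = 160 + 3P.
Short run: 1534 − 9P = 160 + 3P gives 1374 = 12P, so P = 114.50 and Y = 1534 − 9P = 503.50.
Y = 503.50 is above potential 460; expectations adjust and SRAS shifts left until Y = 460.
Long run: on the new AD curve, 460 = 1534 − 9P gives P = 119.33.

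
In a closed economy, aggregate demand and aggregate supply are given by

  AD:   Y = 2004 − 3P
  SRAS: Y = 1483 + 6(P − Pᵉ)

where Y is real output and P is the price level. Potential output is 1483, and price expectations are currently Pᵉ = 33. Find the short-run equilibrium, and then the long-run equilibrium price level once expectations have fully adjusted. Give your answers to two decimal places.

Short run: with Pᵉ = 33, SRAS is Y = 1285 + 6P. Setting AD = SRAS gives 719 = 9P, so P = 79.89 and Y = 2004 − 3P = 1764.33.
Output 1764.33 is above potential 1483, so over time expected prices rise and SRAS shifts left until Y returns to 1483.
Long run: Y = 1483 on the AD curve gives 1483 = 2004 − 3P, so P = 173.67.

Short run: P = 79.89, Y = 1764.33. Long run: P = 173.67.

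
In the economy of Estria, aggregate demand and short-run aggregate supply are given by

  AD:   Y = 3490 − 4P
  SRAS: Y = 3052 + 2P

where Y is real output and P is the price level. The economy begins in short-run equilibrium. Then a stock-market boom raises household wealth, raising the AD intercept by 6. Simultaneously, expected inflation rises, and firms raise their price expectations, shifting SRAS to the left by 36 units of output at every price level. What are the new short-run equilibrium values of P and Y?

After both shocks: AD is Y = 3496 − 4P and SRAS is Y = 3016 + 2P.
Setting them equal: 480 = 6P, so P = 80.
Y = 3496 − 4·80 = 3176.

P = 80, Y = 3176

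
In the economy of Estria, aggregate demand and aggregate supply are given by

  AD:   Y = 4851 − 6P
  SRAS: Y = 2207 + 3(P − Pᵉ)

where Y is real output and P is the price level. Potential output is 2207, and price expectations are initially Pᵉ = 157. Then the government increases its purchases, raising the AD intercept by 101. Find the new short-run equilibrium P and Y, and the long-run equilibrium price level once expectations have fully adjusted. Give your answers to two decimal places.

AD shifts right: new AD is Y = 4952 − 6P. With Pᵉ = 157, SRAS is Y = 1736 + 3P.
Short run: 4952 − 6P = 1736 + 3P gives 3216 = 9P, so P = 357.33 and Y = 4952 − 6P = 2808.00.
Y = 2808.00 is above potential 2207; expectations adjust and SRAS shifts left until Y = 2207.
Long run: on the new AD curve, 2207 = 4952 − 6P gives P = 457.50.

Short run: P = 357.33, Y = 2808.00. Long run: P = 457.50.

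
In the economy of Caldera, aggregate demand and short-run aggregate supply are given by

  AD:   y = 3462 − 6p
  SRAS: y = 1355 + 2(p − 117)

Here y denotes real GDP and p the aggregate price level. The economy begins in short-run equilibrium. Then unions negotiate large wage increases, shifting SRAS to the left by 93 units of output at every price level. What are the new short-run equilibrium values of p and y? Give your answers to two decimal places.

p = 304.25, y = 1636.50

This is a negative supply shock: SRAS shifts left.
New SRAS: y = 1028 + 2p.
Set AD = SRAS: 3462 − 6p = 1028 + 2p, so 2434 = 8p and p = 304.25.
Substituting into AD, y = 1636.50.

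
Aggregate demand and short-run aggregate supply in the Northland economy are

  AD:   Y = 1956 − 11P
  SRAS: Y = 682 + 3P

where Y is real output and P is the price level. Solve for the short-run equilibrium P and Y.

Set AD = SRAS: 1956 − 11P = 682 + 3P, so 1274 = 14P and P = 91.
Then Y = 1956 − 11·91 = 955.

P = 91, Y = 955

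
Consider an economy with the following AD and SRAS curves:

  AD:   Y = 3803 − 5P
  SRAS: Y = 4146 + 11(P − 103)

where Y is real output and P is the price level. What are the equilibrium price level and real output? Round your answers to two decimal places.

Write SRAS as Y = 4146 + 11P − 1133 = 3013 + 11P.
Set AD = SRAS: 3803 − 5P = 3013 + 11P, so 790 = 16P and P = 49.38.
Substituting into AD, Y = 3803 − 5P = 3556.13.

P = 49.38, Y = 3556.13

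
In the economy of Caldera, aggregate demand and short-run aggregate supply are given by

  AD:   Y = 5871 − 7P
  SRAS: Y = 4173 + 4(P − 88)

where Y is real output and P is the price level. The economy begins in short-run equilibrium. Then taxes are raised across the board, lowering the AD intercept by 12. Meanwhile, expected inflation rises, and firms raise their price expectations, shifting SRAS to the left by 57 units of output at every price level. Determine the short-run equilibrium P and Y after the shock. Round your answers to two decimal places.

After both shocks: AD is Y = 5859 − 7P and SRAS is Y = 3764 + 4P.
Setting them equal: 2095 = 11P, so P = 190.45.
Substituting into AD, Y = 4525.82.

P = 190.45, Y = 4525.82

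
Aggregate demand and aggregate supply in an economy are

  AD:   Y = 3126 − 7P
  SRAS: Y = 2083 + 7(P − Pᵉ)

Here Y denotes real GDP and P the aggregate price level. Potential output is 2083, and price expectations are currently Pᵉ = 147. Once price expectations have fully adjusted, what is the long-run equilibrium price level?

Long-run P = 149

Short run: with Pᵉ = 147, SRAS is Y = 1054 + 7P. Setting AD = SRAS gives 2072 = 14P, so P = 148 and Y = 3126 − 7·148 = 2090.
Output 2090 is above potential 2083, so over time expected prices rise and SRAS shifts left until Y returns to 2083.
Long run: Y = 2083 on the AD curve gives 2083 = 3126 − 7P, so P = 149.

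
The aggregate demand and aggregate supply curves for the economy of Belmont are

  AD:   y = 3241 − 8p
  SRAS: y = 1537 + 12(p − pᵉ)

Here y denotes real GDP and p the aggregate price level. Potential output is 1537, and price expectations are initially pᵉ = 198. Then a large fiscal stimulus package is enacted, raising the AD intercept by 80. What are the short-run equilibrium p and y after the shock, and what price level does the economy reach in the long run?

Short run: p = 208, y = 1657. Long run: p = 223.

AD shifts right: new AD is y = 3321 − 8p. With pᵉ = 198, SRAS is y = 12p − 839.
Short run: 3321 − 8p = 12p − 839 gives 4160 = 20p, so p = 208 and y = 3321 − 8·208 = 1657.
y = 1657 is above potential 1537; expectations adjust and SRAS shifts left until y = 1537.
Long run: on the new AD curve, 1537 = 3321 − 8p gives p = 223.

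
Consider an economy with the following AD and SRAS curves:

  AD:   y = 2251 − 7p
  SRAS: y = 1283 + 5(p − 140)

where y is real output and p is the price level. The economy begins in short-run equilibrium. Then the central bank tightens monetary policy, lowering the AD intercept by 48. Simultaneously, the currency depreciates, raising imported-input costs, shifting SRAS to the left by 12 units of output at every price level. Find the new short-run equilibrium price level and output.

p = 136, y = 1251

After both shocks: AD is y = 2203 − 7p and SRAS is y = 571 + 5p.
Setting them equal: 1632 = 12p, so p = 136.
y = 2203 − 7·136 = 1251.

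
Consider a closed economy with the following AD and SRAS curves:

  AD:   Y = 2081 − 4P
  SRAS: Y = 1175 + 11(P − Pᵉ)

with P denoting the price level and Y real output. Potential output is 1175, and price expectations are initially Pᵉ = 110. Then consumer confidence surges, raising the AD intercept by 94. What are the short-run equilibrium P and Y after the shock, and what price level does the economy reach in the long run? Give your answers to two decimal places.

Short run: P = 147.33, Y = 1585.67. Long run: P = 250.00.

AD shifts right: new AD is Y = 2175 − 4P. With Pᵉ = 110, SRAS is Y = 11P − 35.
Short run: 2175 − 4P = 11P − 35 gives 2210 = 15P, so P = 147.33 and Y = 2175 − 4P = 1585.67.
Y = 1585.67 is above potential 1175; expectations adjust and SRAS shifts left until Y = 1175.
Long run: on the new AD curve, 1175 = 2175 − 4P gives P = 250.00.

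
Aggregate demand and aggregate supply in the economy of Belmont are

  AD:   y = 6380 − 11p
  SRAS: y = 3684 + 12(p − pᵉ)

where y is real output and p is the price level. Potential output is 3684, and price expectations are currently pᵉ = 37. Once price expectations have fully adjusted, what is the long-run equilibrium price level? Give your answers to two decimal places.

Short run: with pᵉ = 37, SRAS is y = 3240 + 12p. Setting AD = SRAS gives 3140 = 23p, so p = 136.52 and y = 6380 − 11p = 4878.26.
Output 4878.26 is above potential 3684, so over time expected prices rise and SRAS shifts left until y returns to 3684.
Long run: y = 3684 on the AD curve gives 3684 = 6380 − 11p, so p = 245.09.

Long-run p = 245.09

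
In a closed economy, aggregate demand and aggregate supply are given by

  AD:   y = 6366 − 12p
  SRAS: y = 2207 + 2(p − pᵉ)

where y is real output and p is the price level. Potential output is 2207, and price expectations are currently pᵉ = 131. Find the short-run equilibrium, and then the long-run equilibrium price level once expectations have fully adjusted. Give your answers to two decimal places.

Short run: p = 315.79, y = 2576.57. Long run: p = 346.58.

Short run: with pᵉ = 131, SRAS is y = 1945 + 2p. Setting AD = SRAS gives 4421 = 14p, so p = 315.79 and y = 6366 − 12p = 2576.57.
Output 2576.57 is above potential 2207, so over time expected prices rise and SRAS shifts left until y returns to 2207.
Long run: y = 2207 on the AD curve gives 2207 = 6366 − 12p, so p = 346.58.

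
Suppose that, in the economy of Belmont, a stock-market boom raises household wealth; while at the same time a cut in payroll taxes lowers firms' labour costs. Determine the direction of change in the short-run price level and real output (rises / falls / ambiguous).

Price level: ambiguous; output: rises

The first event is a positive demand shock: AD shifts right, which by itself pushes P up and Y up.
The second is a favourable supply shock: SRAS shifts right, which by itself pushes P down and Y up.
The two shocks push P in opposite directions, so the effect on P is ambiguous. Both shocks push Y up, so Y rises.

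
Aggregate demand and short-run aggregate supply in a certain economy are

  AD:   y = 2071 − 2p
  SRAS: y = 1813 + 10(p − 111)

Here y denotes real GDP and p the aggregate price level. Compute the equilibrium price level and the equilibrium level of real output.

p = 114, y = 1843

Write SRAS as y = 1813 + 10p − 1110 = 703 + 10p.
Set AD = SRAS: 2071 − 2p = 703 + 10p, so 1368 = 12p and p = 114.
Then y = 2071 − 2·114 = 1843.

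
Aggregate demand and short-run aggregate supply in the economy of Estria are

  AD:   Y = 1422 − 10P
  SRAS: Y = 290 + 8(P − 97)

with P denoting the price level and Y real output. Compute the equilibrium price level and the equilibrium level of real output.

Write SRAS as Y = 290 + 8P − 776 = 8P − 486.
Set AD = SRAS: 1422 − 10P = 8P − 486, so 1908 = 18P and P = 106.
Then Y = 1422 − 10·106 = 362.

P = 106, Y = 362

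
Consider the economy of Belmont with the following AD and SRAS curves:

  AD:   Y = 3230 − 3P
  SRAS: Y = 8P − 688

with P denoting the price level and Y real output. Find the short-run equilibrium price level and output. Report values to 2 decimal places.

P = 356.18, Y = 2161.45

Set AD = SRAS: 3230 − 3P = 8P − 688, so 3918 = 11P and P = 356.18.
Substituting into AD, Y = 3230 − 3P = 2161.45.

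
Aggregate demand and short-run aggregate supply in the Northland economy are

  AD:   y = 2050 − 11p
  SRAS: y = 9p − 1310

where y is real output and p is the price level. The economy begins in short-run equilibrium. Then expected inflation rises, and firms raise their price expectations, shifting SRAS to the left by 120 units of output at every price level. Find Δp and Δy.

This is a negative supply shock: SRAS shifts left.
New SRAS: y = 9p − 1430.
Set AD = SRAS: 2050 − 11p = 9p − 1430, so 3480 = 20p and p = 174.
y = 2050 − 11·174 = 136.
Initially p = 168, y = 202, so Δp = +6 and Δy = -66.

Δp = +6, Δy = -66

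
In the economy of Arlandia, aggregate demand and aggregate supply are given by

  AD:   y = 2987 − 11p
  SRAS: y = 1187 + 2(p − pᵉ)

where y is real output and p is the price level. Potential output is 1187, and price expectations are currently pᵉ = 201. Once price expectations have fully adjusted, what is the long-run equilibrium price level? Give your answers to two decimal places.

Long-run p = 163.64

Short run: with pᵉ = 201, SRAS is y = 785 + 2p. Setting AD = SRAS gives 2202 = 13p, so p = 169.38 and y = 2987 − 11p = 1123.77.
Output 1123.77 is below potential 1187, so over time expected prices fall and SRAS shifts right until y returns to 1187.
Long run: y = 1187 on the AD curve gives 1187 = 2987 − 11p, so p = 163.64.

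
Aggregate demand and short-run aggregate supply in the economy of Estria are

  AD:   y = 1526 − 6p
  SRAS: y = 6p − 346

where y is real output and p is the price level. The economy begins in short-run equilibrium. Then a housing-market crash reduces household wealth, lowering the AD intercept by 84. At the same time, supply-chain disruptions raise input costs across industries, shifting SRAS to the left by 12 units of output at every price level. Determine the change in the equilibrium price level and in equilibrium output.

After both shocks: AD is y = 1442 − 6p and SRAS is y = 6p − 358.
Setting them equal: 1800 = 12p, so p = 150.
y = 1442 − 6·150 = 542.
Initially p = 156, y = 590, so Δp = -6 and Δy = -48.

Δp = -6, Δy = -48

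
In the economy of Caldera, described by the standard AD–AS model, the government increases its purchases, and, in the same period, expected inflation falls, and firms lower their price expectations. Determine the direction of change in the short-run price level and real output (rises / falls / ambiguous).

Price level: ambiguous; output: rises

The first event is a positive demand shock: AD shifts right, which by itself pushes P up and Y up.
The second is a favourable supply shock: SRAS shifts right, which by itself pushes P down and Y up.
The two shocks push P in opposite directions, so the effect on P is ambiguous. Both shocks push Y up, so Y rises.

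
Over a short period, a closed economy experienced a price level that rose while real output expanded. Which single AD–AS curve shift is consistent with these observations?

AD shifted right

P rose and Y rose. An AD shift moves P and Y in the same direction; an SRAS shift moves them in opposite directions.
Here P and Y moved in the same direction, so the AD curve shifted.
Since Y rose, AD shifted right.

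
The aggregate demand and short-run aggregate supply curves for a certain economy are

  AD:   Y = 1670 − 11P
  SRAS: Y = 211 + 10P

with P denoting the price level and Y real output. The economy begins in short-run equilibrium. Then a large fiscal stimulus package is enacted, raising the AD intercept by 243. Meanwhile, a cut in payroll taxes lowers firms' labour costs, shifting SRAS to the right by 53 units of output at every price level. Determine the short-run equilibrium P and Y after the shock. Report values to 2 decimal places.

P = 78.52, Y = 1049.24

After both shocks: AD is Y = 1913 − 11P and SRAS is Y = 264 + 10P.
Setting them equal: 1649 = 21P, so P = 78.52.
Substituting into AD, Y = 1049.24.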